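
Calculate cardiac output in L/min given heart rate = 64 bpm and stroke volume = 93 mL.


CO = HR * SV
CO = 64 * 93 / 1000
CO = 5.952 L/min


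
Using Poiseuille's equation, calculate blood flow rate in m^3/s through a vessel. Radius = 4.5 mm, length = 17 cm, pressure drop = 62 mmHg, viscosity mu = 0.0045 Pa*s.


Q = pi*r^4*dP / (8*mu*L)
r = 0.0045 m, L = 0.17 m
dP = 62 mmHg = 8265.964 Pa
Q = 0.00174 m^3/s


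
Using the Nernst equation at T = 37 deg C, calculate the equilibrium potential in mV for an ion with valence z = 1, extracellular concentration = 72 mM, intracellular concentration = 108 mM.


E = (RT/(zF)) * ln(C_out/C_in)
T = 37 + 273.15 = 310.15 K
E = (8.314 * 310.15 / (1 * 96485)) * ln(72/108)
E = -10.84 mV


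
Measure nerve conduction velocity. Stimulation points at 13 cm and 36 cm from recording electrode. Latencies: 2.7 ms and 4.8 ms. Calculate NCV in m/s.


Distance = (36 - 13) / 100 = 0.23 m
dt = (4.8 - 2.7) / 1000 = 0.0021 s
NCV = dist / dt = 109.5 m/s


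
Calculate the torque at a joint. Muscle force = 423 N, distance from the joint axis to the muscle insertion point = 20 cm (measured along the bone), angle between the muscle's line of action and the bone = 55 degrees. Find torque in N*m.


Torque = F * d * sin(theta)   (moment arm = d*sin(theta))
d = 20 cm = 0.2 m
Torque = 423 * 0.2 * sin(55)
Torque = 69.3 N*m


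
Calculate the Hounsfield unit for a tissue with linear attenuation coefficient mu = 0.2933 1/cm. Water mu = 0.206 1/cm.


HU = ((mu_tissue - mu_water) / mu_water) * 1000
HU = ((0.2933 - 0.206) / 0.206) * 1000
HU = 423.8


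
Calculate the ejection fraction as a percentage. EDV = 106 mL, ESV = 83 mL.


SV = EDV - ESV = 106 - 83 = 23 mL
EF = SV/EDV * 100 = 23/106 * 100
EF = 21.7%


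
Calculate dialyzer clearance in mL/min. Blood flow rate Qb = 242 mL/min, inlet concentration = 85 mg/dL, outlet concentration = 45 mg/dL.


K = Qb * (Cb_in - Cb_out) / Cb_in
K = 242 * (85 - 45) / 85
K = 113.9 mL/min


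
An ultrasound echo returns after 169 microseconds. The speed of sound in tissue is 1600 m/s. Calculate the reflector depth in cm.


depth = c * t / 2
t = 169 us = 1.6900e-04 s
depth = 1600 * 1.6900e-04 / 2
depth = 0.1352 m = 13.52 cm


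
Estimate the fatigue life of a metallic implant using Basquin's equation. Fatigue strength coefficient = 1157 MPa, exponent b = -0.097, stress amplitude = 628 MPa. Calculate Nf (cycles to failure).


sigma_a = sigma_f' * (2Nf)^b
2Nf = (sigma_a/sigma_f')^(1/b)
2Nf = (628/1157)^(1/-0.097)
2Nf = 544.26637
Nf = 272.1


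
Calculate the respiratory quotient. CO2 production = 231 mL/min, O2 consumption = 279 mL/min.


RQ = VCO2 / VO2
RQ = 231 / 279
RQ = 0.828


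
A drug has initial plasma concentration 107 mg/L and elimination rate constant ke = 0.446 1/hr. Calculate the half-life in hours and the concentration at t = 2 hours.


t_half = ln(2) / ke = 0.693147 / 0.446 = 1.554 hr
C(t) = C0 * exp(-ke*t) = 107 * exp(-0.446*2)
C(2) = 43.85 mg/L


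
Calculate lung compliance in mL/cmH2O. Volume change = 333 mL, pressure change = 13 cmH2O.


C = dV / dP
C = 333 / 13
C = 25.62 mL/cmH2O


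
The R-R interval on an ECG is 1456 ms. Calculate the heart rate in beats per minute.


HR = 60 / RR_interval(s)
RR = 1456 ms = 1.456 s
HR = 60 / 1.456 = 41.21 bpm


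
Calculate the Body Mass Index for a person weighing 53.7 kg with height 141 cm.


BMI = weight / height^2
height = 141 cm = 1.41 m
BMI = 53.7 / 1.41^2
BMI = 27.01 kg/m^2


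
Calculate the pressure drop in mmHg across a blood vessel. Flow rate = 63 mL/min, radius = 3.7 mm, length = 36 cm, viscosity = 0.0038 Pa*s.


dP = 8*mu*L*Q / (pi*r^4)
Q = 63 mL/min = 1.05e-06 m^3/s
dP = 19.5168 Pa = 19.5168 / 133.322 mmHg = 0.1464 mmHg


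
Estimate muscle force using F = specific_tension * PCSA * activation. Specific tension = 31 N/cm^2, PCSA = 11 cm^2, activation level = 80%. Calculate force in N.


F = sigma * PCSA * activation
F = 31 * 11 * 0.8
F = 272.8 N


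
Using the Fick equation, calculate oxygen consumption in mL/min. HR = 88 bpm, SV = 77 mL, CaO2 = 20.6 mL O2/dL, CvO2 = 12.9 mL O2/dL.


CO = HR*SV = 88*77/1000 = 6.776 L/min
a-v O2 diff = 20.6 - 12.9 = 7.7 mL/dL
VO2 = CO * (CaO2-CvO2) * 10 dL/L
VO2 = 6.776 * 7.7 * 10
VO2 = 521.8 mL/min


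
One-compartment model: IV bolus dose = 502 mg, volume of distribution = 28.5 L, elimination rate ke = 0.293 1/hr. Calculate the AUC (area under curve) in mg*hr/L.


C0 = Dose/Vd = 502/28.5 = 17.614 mg/L
AUC = C0/ke = 17.614/0.293
AUC = 60.12 mg*hr/L


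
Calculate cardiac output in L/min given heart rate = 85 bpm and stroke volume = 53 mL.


CO = HR * SV
CO = 85 * 53 / 1000
CO = 4.505 L/min


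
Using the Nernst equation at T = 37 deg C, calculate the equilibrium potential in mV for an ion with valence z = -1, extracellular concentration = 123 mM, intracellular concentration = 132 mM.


E = (RT/(zF)) * ln(C_out/C_in)
T = 37 + 273.15 = 310.15 K
E = (8.314 * 310.15 / (-1 * 96485)) * ln(123/132)
E = 1.887 mV


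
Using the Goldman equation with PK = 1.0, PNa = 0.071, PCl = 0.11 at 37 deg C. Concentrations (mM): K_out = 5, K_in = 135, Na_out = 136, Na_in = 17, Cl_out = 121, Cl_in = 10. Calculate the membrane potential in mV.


Vm = (RT/F)*ln((PK*Ko + PNa*Nao + PCl*Cli)/(PK*Ki + PNa*Nai + PCl*Clo))
Numer = 15.756, Denom = 149.517
Vm = -60.14 mV


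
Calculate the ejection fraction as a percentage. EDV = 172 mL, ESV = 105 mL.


SV = EDV - ESV = 172 - 105 = 67 mL
EF = SV/EDV * 100 = 67/172 * 100
EF = 38.95%


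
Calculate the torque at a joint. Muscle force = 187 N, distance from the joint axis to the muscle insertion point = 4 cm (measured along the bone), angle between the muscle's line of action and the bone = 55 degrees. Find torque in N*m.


Torque = F * d * sin(theta)   (moment arm = d*sin(theta))
d = 4 cm = 0.04 m
Torque = 187 * 0.04 * sin(55)
Torque = 6.127 N*m


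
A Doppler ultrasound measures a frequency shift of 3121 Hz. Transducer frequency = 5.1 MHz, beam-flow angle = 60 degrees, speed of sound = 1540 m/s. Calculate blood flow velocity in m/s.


v = fd * c / (2 * f0 * cos(theta))
v = 3121 * 1540 / (2 * 5.1000e+06 * cos(60))
v = 0.9424 m/s


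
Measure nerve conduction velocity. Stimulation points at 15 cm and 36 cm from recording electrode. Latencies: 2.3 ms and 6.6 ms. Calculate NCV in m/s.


Distance = (36 - 15) / 100 = 0.21 m
dt = (6.6 - 2.3) / 1000 = 0.0043 s
NCV = dist / dt = 48.84 m/s


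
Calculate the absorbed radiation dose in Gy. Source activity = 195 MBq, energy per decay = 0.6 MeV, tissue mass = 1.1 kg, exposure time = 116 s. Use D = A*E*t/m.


A = 195 MBq = 1.9500e+08 Bq
E = 0.6 MeV = 9.612e-14 J
D = A*E*t/m = 1.9500e+08*9.612e-14*116/1.1
D = 0.001977 Gy


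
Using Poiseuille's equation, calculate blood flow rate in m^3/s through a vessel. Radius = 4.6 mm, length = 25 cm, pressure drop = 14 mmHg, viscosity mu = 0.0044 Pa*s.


Q = pi*r^4*dP / (8*mu*L)
r = 0.0046 m, L = 0.25 m
dP = 14 mmHg = 1866.508 Pa
Q = 2.9835e-04 m^3/s


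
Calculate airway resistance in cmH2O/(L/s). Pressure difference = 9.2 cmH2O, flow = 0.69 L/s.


R = dP / flow
R = 9.2 / 0.69
R = 13.33 cmH2O/(L/s)


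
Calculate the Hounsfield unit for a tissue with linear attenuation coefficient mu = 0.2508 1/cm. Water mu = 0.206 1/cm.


HU = ((mu_tissue - mu_water) / mu_water) * 1000
HU = ((0.2508 - 0.206) / 0.206) * 1000
HU = 217.5


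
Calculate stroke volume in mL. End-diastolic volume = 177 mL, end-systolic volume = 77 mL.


SV = EDV - ESV
SV = 177 - 77
SV = 100 mL


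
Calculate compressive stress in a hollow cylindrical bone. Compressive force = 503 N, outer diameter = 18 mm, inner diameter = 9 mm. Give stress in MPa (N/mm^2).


A = pi*(r_o^2 - r_i^2)
r_o = 9 mm, r_i = 4.5 mm
A = 190.852 mm^2
sigma = F/A = 503 / 190.852
sigma = 2.636 MPa


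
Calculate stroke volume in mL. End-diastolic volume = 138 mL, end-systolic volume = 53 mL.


SV = EDV - ESV
SV = 138 - 53
SV = 85 mL


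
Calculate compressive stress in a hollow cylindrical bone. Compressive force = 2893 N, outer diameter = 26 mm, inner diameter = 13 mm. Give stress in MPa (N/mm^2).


A = pi*(r_o^2 - r_i^2)
r_o = 13 mm, r_i = 6.5 mm
A = 398.197 mm^2
sigma = F/A = 2893 / 398.197
sigma = 7.265 MPa


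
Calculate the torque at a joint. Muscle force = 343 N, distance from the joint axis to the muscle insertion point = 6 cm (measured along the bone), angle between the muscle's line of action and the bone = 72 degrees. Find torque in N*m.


Torque = F * d * sin(theta)   (moment arm = d*sin(theta))
d = 6 cm = 0.06 m
Torque = 343 * 0.06 * sin(72)
Torque = 19.57 N*m


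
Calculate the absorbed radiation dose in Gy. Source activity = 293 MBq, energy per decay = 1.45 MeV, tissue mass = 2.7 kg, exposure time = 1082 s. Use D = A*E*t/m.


A = 293 MBq = 2.9300e+08 Bq
E = 1.45 MeV = 2.3229e-13 J
D = A*E*t/m = 2.9300e+08*2.3229e-13*1082/2.7
D = 0.02727 Gy


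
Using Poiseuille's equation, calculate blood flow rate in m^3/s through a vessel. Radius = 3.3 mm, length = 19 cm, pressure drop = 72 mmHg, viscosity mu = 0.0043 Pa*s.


Q = pi*r^4*dP / (8*mu*L)
r = 0.0033 m, L = 0.19 m
dP = 72 mmHg = 9599.184 Pa
Q = 5.4718e-04 m^3/s


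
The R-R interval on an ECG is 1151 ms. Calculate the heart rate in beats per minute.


HR = 60 / RR_interval(s)
RR = 1151 ms = 1.151 s
HR = 60 / 1.151 = 52.13 bpm


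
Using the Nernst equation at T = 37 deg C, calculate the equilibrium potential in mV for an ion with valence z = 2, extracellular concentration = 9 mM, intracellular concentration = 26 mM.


E = (RT/(zF)) * ln(C_out/C_in)
T = 37 + 273.15 = 310.15 K
E = (8.314 * 310.15 / (2 * 96485)) * ln(9/26)
E = -14.18 mV


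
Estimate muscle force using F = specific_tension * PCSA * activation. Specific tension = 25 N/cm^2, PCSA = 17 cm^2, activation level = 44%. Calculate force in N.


F = sigma * PCSA * activation
F = 25 * 17 * 0.44
F = 187 N


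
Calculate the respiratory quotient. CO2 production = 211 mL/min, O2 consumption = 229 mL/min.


RQ = VCO2 / VO2
RQ = 211 / 229
RQ = 0.9214


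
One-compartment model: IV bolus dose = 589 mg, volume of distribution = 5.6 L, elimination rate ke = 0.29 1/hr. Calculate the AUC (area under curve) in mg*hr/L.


C0 = Dose/Vd = 589/5.6 = 105.179 mg/L
AUC = C0/ke = 105.179/0.29
AUC = 362.7 mg*hr/L


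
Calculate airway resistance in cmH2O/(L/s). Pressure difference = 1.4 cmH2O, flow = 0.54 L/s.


R = dP / flow
R = 1.4 / 0.54
R = 2.593 cmH2O/(L/s)


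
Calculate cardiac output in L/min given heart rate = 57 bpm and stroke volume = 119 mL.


CO = HR * SV
CO = 57 * 119 / 1000
CO = 6.783 L/min


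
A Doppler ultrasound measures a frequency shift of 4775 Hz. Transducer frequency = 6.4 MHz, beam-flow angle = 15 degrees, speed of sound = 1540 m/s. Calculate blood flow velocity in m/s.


v = fd * c / (2 * f0 * cos(theta))
v = 4775 * 1540 / (2 * 6.4000e+06 * cos(15))
v = 0.5948 m/s


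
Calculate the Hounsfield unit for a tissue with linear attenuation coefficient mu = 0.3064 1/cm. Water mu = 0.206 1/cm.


HU = ((mu_tissue - mu_water) / mu_water) * 1000
HU = ((0.3064 - 0.206) / 0.206) * 1000
HU = 487.4


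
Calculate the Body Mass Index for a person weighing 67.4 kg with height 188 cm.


BMI = weight / height^2
height = 188 cm = 1.88 m
BMI = 67.4 / 1.88^2
BMI = 19.07 kg/m^2


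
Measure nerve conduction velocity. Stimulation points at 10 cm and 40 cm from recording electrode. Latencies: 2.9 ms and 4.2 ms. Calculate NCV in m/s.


Distance = (40 - 10) / 100 = 0.3 m
dt = (4.2 - 2.9) / 1000 = 0.0013 s
NCV = dist / dt = 230.8 m/s


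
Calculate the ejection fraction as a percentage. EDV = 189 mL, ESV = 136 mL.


SV = EDV - ESV = 189 - 136 = 53 mL
EF = SV/EDV * 100 = 53/189 * 100
EF = 28.04%


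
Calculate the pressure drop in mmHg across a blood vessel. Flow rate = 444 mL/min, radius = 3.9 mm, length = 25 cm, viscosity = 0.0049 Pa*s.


dP = 8*mu*L*Q / (pi*r^4)
Q = 444 mL/min = 7.4e-06 m^3/s
dP = 99.7814 Pa = 99.7814 / 133.322 mmHg = 0.7484 mmHg


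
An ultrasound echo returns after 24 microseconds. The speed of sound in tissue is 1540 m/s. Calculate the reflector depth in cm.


depth = c * t / 2
t = 24 us = 2.4000e-05 s
depth = 1540 * 2.4000e-05 / 2
depth = 0.01848 m = 1.848 cm


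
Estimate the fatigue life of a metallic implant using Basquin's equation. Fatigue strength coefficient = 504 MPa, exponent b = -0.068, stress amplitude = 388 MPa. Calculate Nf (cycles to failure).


sigma_a = sigma_f' * (2Nf)^b
2Nf = (sigma_a/sigma_f')^(1/b)
2Nf = (388/504)^(1/-0.068)
2Nf = 46.835024
Nf = 23.42


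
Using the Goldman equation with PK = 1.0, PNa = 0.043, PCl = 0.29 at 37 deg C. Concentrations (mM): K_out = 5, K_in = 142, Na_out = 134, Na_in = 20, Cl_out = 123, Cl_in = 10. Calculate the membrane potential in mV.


Vm = (RT/F)*ln((PK*Ko + PNa*Nao + PCl*Cli)/(PK*Ki + PNa*Nai + PCl*Clo))
Numer = 13.662, Denom = 178.53
Vm = -68.69 mV


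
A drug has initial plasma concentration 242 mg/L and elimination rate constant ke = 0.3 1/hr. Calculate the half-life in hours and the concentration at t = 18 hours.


t_half = ln(2) / ke = 0.693147 / 0.3 = 2.31 hr
C(t) = C0 * exp(-ke*t) = 242 * exp(-0.3*18)
C(18) = 1.093 mg/L


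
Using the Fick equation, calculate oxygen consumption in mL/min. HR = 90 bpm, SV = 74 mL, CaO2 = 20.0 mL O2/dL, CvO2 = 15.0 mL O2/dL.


CO = HR*SV = 90*74/1000 = 6.66 L/min
a-v O2 diff = 20.0 - 15.0 = 5 mL/dL
VO2 = CO * (CaO2-CvO2) * 10 dL/L
VO2 = 6.66 * 5 * 10
VO2 = 333 mL/min


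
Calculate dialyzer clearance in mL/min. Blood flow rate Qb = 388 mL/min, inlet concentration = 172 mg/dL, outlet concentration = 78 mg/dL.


K = Qb * (Cb_in - Cb_out) / Cb_in
K = 388 * (172 - 78) / 172
K = 212 mL/min


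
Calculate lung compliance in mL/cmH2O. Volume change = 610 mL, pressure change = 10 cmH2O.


C = dV / dP
C = 610 / 10
C = 61 mL/cmH2O


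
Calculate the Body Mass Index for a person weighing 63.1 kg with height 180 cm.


BMI = weight / height^2
height = 180 cm = 1.8 m
BMI = 63.1 / 1.8^2
BMI = 19.48 kg/m^2


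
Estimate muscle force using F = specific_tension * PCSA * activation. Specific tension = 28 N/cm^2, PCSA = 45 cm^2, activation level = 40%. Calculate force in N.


F = sigma * PCSA * activation
F = 28 * 45 * 0.4
F = 504 N


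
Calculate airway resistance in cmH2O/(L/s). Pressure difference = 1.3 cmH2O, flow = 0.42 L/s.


R = dP / flow
R = 1.3 / 0.42
R = 3.095 cmH2O/(L/s)


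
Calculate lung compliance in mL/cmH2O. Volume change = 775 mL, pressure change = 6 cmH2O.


C = dV / dP
C = 775 / 6
C = 129.2 mL/cmH2O


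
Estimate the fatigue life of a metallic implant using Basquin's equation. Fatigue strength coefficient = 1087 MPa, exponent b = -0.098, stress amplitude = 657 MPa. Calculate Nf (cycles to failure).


sigma_a = sigma_f' * (2Nf)^b
2Nf = (sigma_a/sigma_f')^(1/b)
2Nf = (657/1087)^(1/-0.098)
2Nf = 170.32056
Nf = 85.16


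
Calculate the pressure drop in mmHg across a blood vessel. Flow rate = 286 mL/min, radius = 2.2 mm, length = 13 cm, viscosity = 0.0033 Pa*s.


dP = 8*mu*L*Q / (pi*r^4)
Q = 286 mL/min = 4.76667e-06 m^3/s
dP = 222.291 Pa = 222.291 / 133.322 mmHg = 1.667 mmHg


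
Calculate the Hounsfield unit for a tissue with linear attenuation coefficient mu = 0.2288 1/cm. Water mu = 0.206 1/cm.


HU = ((mu_tissue - mu_water) / mu_water) * 1000
HU = ((0.2288 - 0.206) / 0.206) * 1000
HU = 110.7


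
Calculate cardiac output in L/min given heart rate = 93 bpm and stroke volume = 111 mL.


CO = HR * SV
CO = 93 * 111 / 1000
CO = 10.32 L/min


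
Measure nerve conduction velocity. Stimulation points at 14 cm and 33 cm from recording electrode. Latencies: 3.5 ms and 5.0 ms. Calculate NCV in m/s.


Distance = (33 - 14) / 100 = 0.19 m
dt = (5.0 - 3.5) / 1000 = 0.0015 s
NCV = dist / dt = 126.7 m/s


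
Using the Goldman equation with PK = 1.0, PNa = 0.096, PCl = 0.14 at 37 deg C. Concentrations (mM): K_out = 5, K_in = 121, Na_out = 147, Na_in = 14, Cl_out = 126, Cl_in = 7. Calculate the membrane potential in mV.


Vm = (RT/F)*ln((PK*Ko + PNa*Nao + PCl*Cli)/(PK*Ki + PNa*Nai + PCl*Clo))
Numer = 20.092, Denom = 139.984
Vm = -51.88 mV


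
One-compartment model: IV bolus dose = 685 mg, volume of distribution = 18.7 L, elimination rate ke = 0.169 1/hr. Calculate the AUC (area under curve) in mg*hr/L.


C0 = Dose/Vd = 685/18.7 = 36.631 mg/L
AUC = C0/ke = 36.631/0.169
AUC = 216.8 mg*hr/L


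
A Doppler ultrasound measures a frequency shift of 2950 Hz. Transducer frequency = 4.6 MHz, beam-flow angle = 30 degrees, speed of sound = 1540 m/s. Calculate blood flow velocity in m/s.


v = fd * c / (2 * f0 * cos(theta))
v = 2950 * 1540 / (2 * 4.6000e+06 * cos(30))
v = 0.5702 m/s


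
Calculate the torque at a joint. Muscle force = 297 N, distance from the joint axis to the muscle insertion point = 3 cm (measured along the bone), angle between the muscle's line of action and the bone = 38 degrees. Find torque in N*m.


Torque = F * d * sin(theta)   (moment arm = d*sin(theta))
d = 3 cm = 0.03 m
Torque = 297 * 0.03 * sin(38)
Torque = 5.486 N*m


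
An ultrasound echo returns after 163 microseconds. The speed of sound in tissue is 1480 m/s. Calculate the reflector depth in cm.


depth = c * t / 2
t = 163 us = 1.6300e-04 s
depth = 1480 * 1.6300e-04 / 2
depth = 0.12062 m = 12.062 cm


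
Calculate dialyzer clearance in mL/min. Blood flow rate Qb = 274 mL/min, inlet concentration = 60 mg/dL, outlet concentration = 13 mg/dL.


K = Qb * (Cb_in - Cb_out) / Cb_in
K = 274 * (60 - 13) / 60
K = 214.6 mL/min


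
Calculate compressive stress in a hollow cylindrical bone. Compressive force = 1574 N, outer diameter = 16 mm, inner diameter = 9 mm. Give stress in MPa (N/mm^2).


A = pi*(r_o^2 - r_i^2)
r_o = 8 mm, r_i = 4.5 mm
A = 137.445 mm^2
sigma = F/A = 1574 / 137.445
sigma = 11.45 MPa


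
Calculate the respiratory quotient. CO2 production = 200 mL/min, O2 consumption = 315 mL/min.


RQ = VCO2 / VO2
RQ = 200 / 315
RQ = 0.6349


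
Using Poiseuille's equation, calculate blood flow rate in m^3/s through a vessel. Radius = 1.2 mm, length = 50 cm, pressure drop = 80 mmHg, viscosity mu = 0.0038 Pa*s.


Q = pi*r^4*dP / (8*mu*L)
r = 0.0012 m, L = 0.5 m
dP = 80 mmHg = 10665.76 Pa
Q = 4.5711e-06 m^3/s


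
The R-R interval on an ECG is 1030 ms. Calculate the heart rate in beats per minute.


HR = 60 / RR_interval(s)
RR = 1030 ms = 1.03 s
HR = 60 / 1.03 = 58.25 bpm


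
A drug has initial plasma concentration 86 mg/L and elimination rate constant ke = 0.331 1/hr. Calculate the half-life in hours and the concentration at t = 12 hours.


t_half = ln(2) / ke = 0.693147 / 0.331 = 2.094 hr
C(t) = C0 * exp(-ke*t) = 86 * exp(-0.331*12)
C(12) = 1.62 mg/L


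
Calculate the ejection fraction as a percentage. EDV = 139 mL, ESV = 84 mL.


SV = EDV - ESV = 139 - 84 = 55 mL
EF = SV/EDV * 100 = 55/139 * 100
EF = 39.57%


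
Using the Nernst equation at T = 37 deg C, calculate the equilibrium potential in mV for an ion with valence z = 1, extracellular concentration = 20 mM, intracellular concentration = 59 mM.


E = (RT/(zF)) * ln(C_out/C_in)
T = 37 + 273.15 = 310.15 K
E = (8.314 * 310.15 / (1 * 96485)) * ln(20/59)
E = -28.91 mV


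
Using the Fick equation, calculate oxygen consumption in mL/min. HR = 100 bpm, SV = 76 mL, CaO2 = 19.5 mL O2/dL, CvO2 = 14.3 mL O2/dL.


CO = HR*SV = 100*76/1000 = 7.6 L/min
a-v O2 diff = 19.5 - 14.3 = 5.2 mL/dL
VO2 = CO * (CaO2-CvO2) * 10 dL/L
VO2 = 7.6 * 5.2 * 10
VO2 = 395.2 mL/min


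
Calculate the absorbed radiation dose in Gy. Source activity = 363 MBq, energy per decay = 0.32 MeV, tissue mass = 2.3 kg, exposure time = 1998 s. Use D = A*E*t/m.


A = 363 MBq = 3.6300e+08 Bq
E = 0.32 MeV = 5.1264e-14 J
D = A*E*t/m = 3.6300e+08*5.1264e-14*1998/2.3
D = 0.01617 Gy


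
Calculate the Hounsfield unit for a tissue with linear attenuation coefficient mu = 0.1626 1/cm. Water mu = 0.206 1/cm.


HU = ((mu_tissue - mu_water) / mu_water) * 1000
HU = ((0.1626 - 0.206) / 0.206) * 1000
HU = -210.7


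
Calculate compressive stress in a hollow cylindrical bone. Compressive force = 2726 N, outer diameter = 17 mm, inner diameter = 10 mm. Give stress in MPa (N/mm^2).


A = pi*(r_o^2 - r_i^2)
r_o = 8.5 mm, r_i = 5 mm
A = 148.44 mm^2
sigma = F/A = 2726 / 148.44
sigma = 18.36 MPa


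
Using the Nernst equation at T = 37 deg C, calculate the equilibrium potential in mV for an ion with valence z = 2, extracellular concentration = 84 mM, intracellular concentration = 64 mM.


E = (RT/(zF)) * ln(C_out/C_in)
T = 37 + 273.15 = 310.15 K
E = (8.314 * 310.15 / (2 * 96485)) * ln(84/64)
E = 3.634 mV


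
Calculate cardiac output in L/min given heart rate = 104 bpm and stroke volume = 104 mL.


CO = HR * SV
CO = 104 * 104 / 1000
CO = 10.82 L/min


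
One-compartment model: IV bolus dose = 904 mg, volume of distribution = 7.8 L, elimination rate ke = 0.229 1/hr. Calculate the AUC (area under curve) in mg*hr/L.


C0 = Dose/Vd = 904/7.8 = 115.897 mg/L
AUC = C0/ke = 115.897/0.229
AUC = 506.1 mg*hr/L


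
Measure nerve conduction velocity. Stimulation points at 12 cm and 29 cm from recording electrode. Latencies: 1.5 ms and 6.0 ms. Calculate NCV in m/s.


Distance = (29 - 12) / 100 = 0.17 m
dt = (6.0 - 1.5) / 1000 = 0.0045 s
NCV = dist / dt = 37.78 m/s


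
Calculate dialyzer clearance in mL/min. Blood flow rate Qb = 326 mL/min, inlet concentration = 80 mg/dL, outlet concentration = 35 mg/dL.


K = Qb * (Cb_in - Cb_out) / Cb_in
K = 326 * (80 - 35) / 80
K = 183.4 mL/min


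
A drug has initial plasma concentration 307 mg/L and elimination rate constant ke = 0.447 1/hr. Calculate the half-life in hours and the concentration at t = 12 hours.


t_half = ln(2) / ke = 0.693147 / 0.447 = 1.551 hr
C(t) = C0 * exp(-ke*t) = 307 * exp(-0.447*12)
C(12) = 1.437 mg/L


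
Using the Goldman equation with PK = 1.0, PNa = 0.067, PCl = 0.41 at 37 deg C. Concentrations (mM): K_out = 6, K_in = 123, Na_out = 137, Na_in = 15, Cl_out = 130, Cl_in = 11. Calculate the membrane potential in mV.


Vm = (RT/F)*ln((PK*Ko + PNa*Nao + PCl*Cli)/(PK*Ki + PNa*Nai + PCl*Clo))
Numer = 19.689, Denom = 177.305
Vm = -58.74 mV


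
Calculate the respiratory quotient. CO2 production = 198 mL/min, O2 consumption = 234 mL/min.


RQ = VCO2 / VO2
RQ = 198 / 234
RQ = 0.8462


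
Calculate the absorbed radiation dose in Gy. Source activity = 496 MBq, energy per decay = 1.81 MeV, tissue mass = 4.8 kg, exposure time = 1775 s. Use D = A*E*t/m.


A = 496 MBq = 4.9600e+08 Bq
E = 1.81 MeV = 2.89962e-13 J
D = A*E*t/m = 4.9600e+08*2.89962e-13*1775/4.8
D = 0.05318 Gy


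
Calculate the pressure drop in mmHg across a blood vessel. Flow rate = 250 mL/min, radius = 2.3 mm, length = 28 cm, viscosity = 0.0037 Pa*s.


dP = 8*mu*L*Q / (pi*r^4)
Q = 250 mL/min = 4.16667e-06 m^3/s
dP = 392.806 Pa = 392.806 / 133.322 mmHg = 2.946 mmHg


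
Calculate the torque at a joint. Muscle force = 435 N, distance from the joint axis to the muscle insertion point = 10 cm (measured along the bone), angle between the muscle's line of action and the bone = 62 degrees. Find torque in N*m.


Torque = F * d * sin(theta)   (moment arm = d*sin(theta))
d = 10 cm = 0.1 m
Torque = 435 * 0.1 * sin(62)
Torque = 38.41 N*m


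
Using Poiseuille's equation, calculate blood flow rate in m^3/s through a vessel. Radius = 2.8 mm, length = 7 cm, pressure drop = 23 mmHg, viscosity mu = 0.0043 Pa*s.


Q = pi*r^4*dP / (8*mu*L)
r = 0.0028 m, L = 0.07 m
dP = 23 mmHg = 3066.406 Pa
Q = 2.4590e-04 m^3/s


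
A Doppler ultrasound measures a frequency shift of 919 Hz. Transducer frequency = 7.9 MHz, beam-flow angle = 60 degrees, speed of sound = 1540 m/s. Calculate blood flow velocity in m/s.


v = fd * c / (2 * f0 * cos(theta))
v = 919 * 1540 / (2 * 7.9000e+06 * cos(60))
v = 0.1791 m/s


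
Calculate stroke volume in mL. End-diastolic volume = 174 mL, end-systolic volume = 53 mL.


SV = EDV - ESV
SV = 174 - 53
SV = 121 mL


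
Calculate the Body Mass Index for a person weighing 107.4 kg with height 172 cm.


BMI = weight / height^2
height = 172 cm = 1.72 m
BMI = 107.4 / 1.72^2
BMI = 36.3 kg/m^2


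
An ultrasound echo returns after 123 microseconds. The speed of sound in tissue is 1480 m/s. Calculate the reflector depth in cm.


depth = c * t / 2
t = 123 us = 1.2300e-04 s
depth = 1480 * 1.2300e-04 / 2
depth = 0.09102 m = 9.102 cm


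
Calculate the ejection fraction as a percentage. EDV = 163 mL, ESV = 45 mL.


SV = EDV - ESV = 163 - 45 = 118 mL
EF = SV/EDV * 100 = 118/163 * 100
EF = 72.39%


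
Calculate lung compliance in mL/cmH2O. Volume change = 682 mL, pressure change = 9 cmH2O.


C = dV / dP
C = 682 / 9
C = 75.78 mL/cmH2O


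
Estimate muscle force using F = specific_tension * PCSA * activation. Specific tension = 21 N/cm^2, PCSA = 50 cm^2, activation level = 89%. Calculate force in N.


F = sigma * PCSA * activation
F = 21 * 50 * 0.89
F = 934.5 N


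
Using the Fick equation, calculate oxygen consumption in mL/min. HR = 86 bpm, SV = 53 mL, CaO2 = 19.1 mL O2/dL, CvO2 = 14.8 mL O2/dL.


CO = HR*SV = 86*53/1000 = 4.558 L/min
a-v O2 diff = 19.1 - 14.8 = 4.3 mL/dL
VO2 = CO * (CaO2-CvO2) * 10 dL/L
VO2 = 4.558 * 4.3 * 10
VO2 = 196 mL/min


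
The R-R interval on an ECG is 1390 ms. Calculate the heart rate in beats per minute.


HR = 60 / RR_interval(s)
RR = 1390 ms = 1.39 s
HR = 60 / 1.39 = 43.17 bpm


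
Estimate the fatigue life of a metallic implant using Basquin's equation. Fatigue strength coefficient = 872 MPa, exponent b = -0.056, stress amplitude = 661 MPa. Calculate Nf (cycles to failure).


sigma_a = sigma_f' * (2Nf)^b
2Nf = (sigma_a/sigma_f')^(1/b)
2Nf = (661/872)^(1/-0.056)
2Nf = 140.76108
Nf = 70.38


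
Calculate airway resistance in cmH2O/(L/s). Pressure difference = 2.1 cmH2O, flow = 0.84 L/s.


R = dP / flow
R = 2.1 / 0.84
R = 2.5 cmH2O/(L/s)


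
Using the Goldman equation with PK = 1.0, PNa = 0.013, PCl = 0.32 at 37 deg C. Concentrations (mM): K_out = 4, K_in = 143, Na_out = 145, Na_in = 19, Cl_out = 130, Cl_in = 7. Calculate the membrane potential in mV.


Vm = (RT/F)*ln((PK*Ko + PNa*Nao + PCl*Cli)/(PK*Ki + PNa*Nai + PCl*Clo))
Numer = 8.125, Denom = 184.847
Vm = -83.51 mV


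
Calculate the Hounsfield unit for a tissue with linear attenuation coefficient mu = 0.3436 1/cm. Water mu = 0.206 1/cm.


HU = ((mu_tissue - mu_water) / mu_water) * 1000
HU = ((0.3436 - 0.206) / 0.206) * 1000
HU = 668


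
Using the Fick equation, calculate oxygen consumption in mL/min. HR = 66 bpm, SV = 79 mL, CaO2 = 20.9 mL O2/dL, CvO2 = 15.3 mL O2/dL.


CO = HR*SV = 66*79/1000 = 5.214 L/min
a-v O2 diff = 20.9 - 15.3 = 5.6 mL/dL
VO2 = CO * (CaO2-CvO2) * 10 dL/L
VO2 = 5.214 * 5.6 * 10
VO2 = 292 mL/min


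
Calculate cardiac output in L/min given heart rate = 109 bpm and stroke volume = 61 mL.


CO = HR * SV
CO = 109 * 61 / 1000
CO = 6.649 L/min


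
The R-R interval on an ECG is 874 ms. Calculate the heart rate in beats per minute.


HR = 60 / RR_interval(s)
RR = 874 ms = 0.874 s
HR = 60 / 0.874 = 68.65 bpm


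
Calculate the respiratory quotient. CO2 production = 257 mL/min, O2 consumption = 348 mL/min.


RQ = VCO2 / VO2
RQ = 257 / 348
RQ = 0.7385


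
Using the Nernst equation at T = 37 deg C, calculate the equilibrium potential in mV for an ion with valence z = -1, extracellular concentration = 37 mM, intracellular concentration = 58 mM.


E = (RT/(zF)) * ln(C_out/C_in)
T = 37 + 273.15 = 310.15 K
E = (8.314 * 310.15 / (-1 * 96485)) * ln(37/58)
E = 12.01 mV


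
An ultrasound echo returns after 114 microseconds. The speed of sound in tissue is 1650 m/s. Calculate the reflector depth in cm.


depth = c * t / 2
t = 114 us = 1.1400e-04 s
depth = 1650 * 1.1400e-04 / 2
depth = 0.09405 m = 9.405 cm


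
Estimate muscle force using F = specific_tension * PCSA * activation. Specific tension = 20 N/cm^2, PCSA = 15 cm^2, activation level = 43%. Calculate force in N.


F = sigma * PCSA * activation
F = 20 * 15 * 0.43
F = 129 N


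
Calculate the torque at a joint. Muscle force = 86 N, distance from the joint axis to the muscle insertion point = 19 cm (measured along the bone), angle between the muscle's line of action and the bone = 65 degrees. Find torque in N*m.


Torque = F * d * sin(theta)   (moment arm = d*sin(theta))
d = 19 cm = 0.19 m
Torque = 86 * 0.19 * sin(65)
Torque = 14.81 N*m


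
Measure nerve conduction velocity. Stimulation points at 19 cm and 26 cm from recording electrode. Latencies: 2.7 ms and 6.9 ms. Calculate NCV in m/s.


Distance = (26 - 19) / 100 = 0.07 m
dt = (6.9 - 2.7) / 1000 = 0.0042 s
NCV = dist / dt = 16.67 m/s


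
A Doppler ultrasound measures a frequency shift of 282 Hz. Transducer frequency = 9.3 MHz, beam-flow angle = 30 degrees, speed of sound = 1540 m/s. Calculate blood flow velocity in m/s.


v = fd * c / (2 * f0 * cos(theta))
v = 282 * 1540 / (2 * 9.3000e+06 * cos(30))
v = 0.02696 m/s


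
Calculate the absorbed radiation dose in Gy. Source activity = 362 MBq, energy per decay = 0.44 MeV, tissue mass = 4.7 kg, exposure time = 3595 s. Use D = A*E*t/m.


A = 362 MBq = 3.6200e+08 Bq
E = 0.44 MeV = 7.0488e-14 J
D = A*E*t/m = 3.6200e+08*7.0488e-14*3595/4.7
D = 0.01952 Gy


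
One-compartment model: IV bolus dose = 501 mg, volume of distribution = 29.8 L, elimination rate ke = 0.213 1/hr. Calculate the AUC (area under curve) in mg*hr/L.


C0 = Dose/Vd = 501/29.8 = 16.8121 mg/L
AUC = C0/ke = 16.8121/0.213
AUC = 78.93 mg*hr/L


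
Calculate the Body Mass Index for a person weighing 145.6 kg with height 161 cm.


BMI = weight / height^2
height = 161 cm = 1.61 m
BMI = 145.6 / 1.61^2
BMI = 56.17 kg/m^2


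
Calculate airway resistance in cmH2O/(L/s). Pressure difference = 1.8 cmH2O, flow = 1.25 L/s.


R = dP / flow
R = 1.8 / 1.25
R = 1.44 cmH2O/(L/s)


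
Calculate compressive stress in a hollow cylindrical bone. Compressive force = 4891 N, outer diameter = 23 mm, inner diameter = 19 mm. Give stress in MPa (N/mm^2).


A = pi*(r_o^2 - r_i^2)
r_o = 11.5 mm, r_i = 9.5 mm
A = 131.947 mm^2
sigma = F/A = 4891 / 131.947
sigma = 37.07 MPa


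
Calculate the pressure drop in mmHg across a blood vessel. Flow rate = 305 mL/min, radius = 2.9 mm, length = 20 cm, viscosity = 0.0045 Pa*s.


dP = 8*mu*L*Q / (pi*r^4)
Q = 305 mL/min = 5.08333e-06 m^3/s
dP = 164.717 Pa = 164.717 / 133.322 mmHg = 1.235 mmHg


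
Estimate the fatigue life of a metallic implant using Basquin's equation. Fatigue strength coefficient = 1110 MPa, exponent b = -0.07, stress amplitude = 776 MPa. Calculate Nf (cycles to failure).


sigma_a = sigma_f' * (2Nf)^b
2Nf = (sigma_a/sigma_f')^(1/b)
2Nf = (776/1110)^(1/-0.07)
2Nf = 166.29344
Nf = 83.15


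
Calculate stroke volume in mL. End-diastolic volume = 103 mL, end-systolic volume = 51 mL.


SV = EDV - ESV
SV = 103 - 51
SV = 52 mL


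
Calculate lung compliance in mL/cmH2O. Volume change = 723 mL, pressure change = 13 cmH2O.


C = dV / dP
C = 723 / 13
C = 55.62 mL/cmH2O


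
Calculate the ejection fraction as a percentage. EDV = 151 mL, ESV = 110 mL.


SV = EDV - ESV = 151 - 110 = 41 mL
EF = SV/EDV * 100 = 41/151 * 100
EF = 27.15%


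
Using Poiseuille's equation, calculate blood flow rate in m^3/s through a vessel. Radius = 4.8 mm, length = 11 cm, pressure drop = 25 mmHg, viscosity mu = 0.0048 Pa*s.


Q = pi*r^4*dP / (8*mu*L)
r = 0.0048 m, L = 0.11 m
dP = 25 mmHg = 3333.05 Pa
Q = 0.001316 m^3/s


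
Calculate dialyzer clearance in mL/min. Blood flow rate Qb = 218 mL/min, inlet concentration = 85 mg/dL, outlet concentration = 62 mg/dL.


K = Qb * (Cb_in - Cb_out) / Cb_in
K = 218 * (85 - 62) / 85
K = 58.99 mL/min


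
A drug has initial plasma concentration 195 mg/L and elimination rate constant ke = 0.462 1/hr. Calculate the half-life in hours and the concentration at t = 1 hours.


t_half = ln(2) / ke = 0.693147 / 0.462 = 1.5 hr
C(t) = C0 * exp(-ke*t) = 195 * exp(-0.462*1)
C(1) = 122.9 mg/L


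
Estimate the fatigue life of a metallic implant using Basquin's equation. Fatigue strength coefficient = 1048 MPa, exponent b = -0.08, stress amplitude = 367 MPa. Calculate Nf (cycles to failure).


sigma_a = sigma_f' * (2Nf)^b
2Nf = (sigma_a/sigma_f')^(1/b)
2Nf = (367/1048)^(1/-0.08)
2Nf = 496809.89
Nf = 2.484e+05


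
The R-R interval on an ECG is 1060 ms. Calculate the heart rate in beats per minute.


HR = 60 / RR_interval(s)
RR = 1060 ms = 1.06 s
HR = 60 / 1.06 = 56.6 bpm


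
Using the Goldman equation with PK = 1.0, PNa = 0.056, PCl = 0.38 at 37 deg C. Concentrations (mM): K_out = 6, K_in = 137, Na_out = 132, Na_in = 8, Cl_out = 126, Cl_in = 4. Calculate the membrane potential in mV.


Vm = (RT/F)*ln((PK*Ko + PNa*Nao + PCl*Cli)/(PK*Ki + PNa*Nai + PCl*Clo))
Numer = 14.912, Denom = 185.328
Vm = -67.35 mV


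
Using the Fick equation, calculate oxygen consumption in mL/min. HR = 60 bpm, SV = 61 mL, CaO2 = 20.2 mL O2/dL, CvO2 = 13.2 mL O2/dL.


CO = HR*SV = 60*61/1000 = 3.66 L/min
a-v O2 diff = 20.2 - 13.2 = 7 mL/dL
VO2 = CO * (CaO2-CvO2) * 10 dL/L
VO2 = 3.66 * 7 * 10
VO2 = 256.2 mL/min


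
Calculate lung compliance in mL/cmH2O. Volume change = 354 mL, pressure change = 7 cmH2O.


C = dV / dP
C = 354 / 7
C = 50.57 mL/cmH2O


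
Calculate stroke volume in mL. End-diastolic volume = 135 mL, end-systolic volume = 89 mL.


SV = EDV - ESV
SV = 135 - 89
SV = 46 mL


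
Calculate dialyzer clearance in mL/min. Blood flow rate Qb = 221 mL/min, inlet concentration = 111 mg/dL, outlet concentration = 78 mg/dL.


K = Qb * (Cb_in - Cb_out) / Cb_in
K = 221 * (111 - 78) / 111
K = 65.7 mL/min


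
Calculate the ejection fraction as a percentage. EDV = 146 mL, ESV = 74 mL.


SV = EDV - ESV = 146 - 74 = 72 mL
EF = SV/EDV * 100 = 72/146 * 100
EF = 49.32%


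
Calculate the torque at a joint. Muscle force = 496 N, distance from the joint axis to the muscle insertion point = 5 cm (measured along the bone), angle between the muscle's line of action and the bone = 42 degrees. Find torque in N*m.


Torque = F * d * sin(theta)   (moment arm = d*sin(theta))
d = 5 cm = 0.05 m
Torque = 496 * 0.05 * sin(42)
Torque = 16.59 N*m


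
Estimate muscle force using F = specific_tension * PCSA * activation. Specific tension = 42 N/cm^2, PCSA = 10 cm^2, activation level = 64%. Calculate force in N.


F = sigma * PCSA * activation
F = 42 * 10 * 0.64
F = 268.8 N


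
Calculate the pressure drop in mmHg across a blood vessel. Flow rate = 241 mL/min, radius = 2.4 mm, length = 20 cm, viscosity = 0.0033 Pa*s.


dP = 8*mu*L*Q / (pi*r^4)
Q = 241 mL/min = 4.01667e-06 m^3/s
dP = 203.472 Pa = 203.472 / 133.322 mmHg = 1.526 mmHg


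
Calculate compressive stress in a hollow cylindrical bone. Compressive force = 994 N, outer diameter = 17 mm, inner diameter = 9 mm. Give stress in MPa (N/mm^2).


A = pi*(r_o^2 - r_i^2)
r_o = 8.5 mm, r_i = 4.5 mm
A = 163.363 mm^2
sigma = F/A = 994 / 163.363
sigma = 6.085 MPa


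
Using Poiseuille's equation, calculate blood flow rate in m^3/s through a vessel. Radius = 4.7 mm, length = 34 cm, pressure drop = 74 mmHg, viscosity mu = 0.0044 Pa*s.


Q = pi*r^4*dP / (8*mu*L)
r = 0.0047 m, L = 0.34 m
dP = 74 mmHg = 9865.828 Pa
Q = 0.001264 m^3/s


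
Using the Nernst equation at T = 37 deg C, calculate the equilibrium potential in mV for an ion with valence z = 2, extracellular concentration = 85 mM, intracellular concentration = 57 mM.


E = (RT/(zF)) * ln(C_out/C_in)
T = 37 + 273.15 = 310.15 K
E = (8.314 * 310.15 / (2 * 96485)) * ln(85/57)
E = 5.34 mV


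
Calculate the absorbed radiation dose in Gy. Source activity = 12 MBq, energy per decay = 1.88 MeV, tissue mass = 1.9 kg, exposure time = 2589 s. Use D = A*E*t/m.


A = 12 MBq = 1.2000e+07 Bq
E = 1.88 MeV = 3.01176e-13 J
D = A*E*t/m = 1.2000e+07*3.01176e-13*2589/1.9
D = 0.004925 Gy


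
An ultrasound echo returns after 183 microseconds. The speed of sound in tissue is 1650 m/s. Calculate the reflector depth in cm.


depth = c * t / 2
t = 183 us = 1.8300e-04 s
depth = 1650 * 1.8300e-04 / 2
depth = 0.150975 m = 15.0975 cm


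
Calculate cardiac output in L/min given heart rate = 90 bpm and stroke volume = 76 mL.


CO = HR * SV
CO = 90 * 76 / 1000
CO = 6.84 L/min


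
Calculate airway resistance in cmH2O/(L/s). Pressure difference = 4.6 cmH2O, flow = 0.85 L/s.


R = dP / flow
R = 4.6 / 0.85
R = 5.412 cmH2O/(L/s)


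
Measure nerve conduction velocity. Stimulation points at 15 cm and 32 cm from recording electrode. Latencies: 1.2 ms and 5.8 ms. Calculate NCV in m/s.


Distance = (32 - 15) / 100 = 0.17 m
dt = (5.8 - 1.2) / 1000 = 0.0046 s
NCV = dist / dt = 36.96 m/s


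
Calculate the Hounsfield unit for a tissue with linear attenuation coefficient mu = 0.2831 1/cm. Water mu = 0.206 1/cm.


HU = ((mu_tissue - mu_water) / mu_water) * 1000
HU = ((0.2831 - 0.206) / 0.206) * 1000
HU = 374.3


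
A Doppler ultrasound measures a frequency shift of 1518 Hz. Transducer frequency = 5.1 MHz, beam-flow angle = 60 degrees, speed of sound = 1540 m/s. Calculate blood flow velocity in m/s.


v = fd * c / (2 * f0 * cos(theta))
v = 1518 * 1540 / (2 * 5.1000e+06 * cos(60))
v = 0.4584 m/s


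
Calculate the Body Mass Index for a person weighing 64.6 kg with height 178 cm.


BMI = weight / height^2
height = 178 cm = 1.78 m
BMI = 64.6 / 1.78^2
BMI = 20.39 kg/m^2


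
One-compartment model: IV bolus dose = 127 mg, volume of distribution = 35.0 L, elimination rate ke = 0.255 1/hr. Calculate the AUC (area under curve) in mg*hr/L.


C0 = Dose/Vd = 127/35.0 = 3.62857 mg/L
AUC = C0/ke = 3.62857/0.255
AUC = 14.23 mg*hr/L


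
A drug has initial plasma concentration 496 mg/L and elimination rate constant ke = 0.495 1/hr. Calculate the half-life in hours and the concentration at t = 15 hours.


t_half = ln(2) / ke = 0.693147 / 0.495 = 1.4 hr
C(t) = C0 * exp(-ke*t) = 496 * exp(-0.495*15)
C(15) = 0.2957 mg/L


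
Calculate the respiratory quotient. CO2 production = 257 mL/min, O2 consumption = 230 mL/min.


RQ = VCO2 / VO2
RQ = 257 / 230
RQ = 1.117


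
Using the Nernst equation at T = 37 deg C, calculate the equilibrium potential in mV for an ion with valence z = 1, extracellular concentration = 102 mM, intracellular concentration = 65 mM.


E = (RT/(zF)) * ln(C_out/C_in)
T = 37 + 273.15 = 310.15 K
E = (8.314 * 310.15 / (1 * 96485)) * ln(102/65)
E = 12.04 mV


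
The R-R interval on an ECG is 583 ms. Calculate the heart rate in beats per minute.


HR = 60 / RR_interval(s)
RR = 583 ms = 0.583 s
HR = 60 / 0.583 = 102.9 bpm


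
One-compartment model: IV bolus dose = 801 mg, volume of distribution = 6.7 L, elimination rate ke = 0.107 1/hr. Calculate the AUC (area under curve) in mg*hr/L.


C0 = Dose/Vd = 801/6.7 = 119.552 mg/L
AUC = C0/ke = 119.552/0.107
AUC = 1117 mg*hr/L


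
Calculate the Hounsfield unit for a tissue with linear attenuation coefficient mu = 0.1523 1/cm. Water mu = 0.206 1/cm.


HU = ((mu_tissue - mu_water) / mu_water) * 1000
HU = ((0.1523 - 0.206) / 0.206) * 1000
HU = -260.7


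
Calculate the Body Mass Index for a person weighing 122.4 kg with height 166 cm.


BMI = weight / height^2
height = 166 cm = 1.66 m
BMI = 122.4 / 1.66^2
BMI = 44.42 kg/m^2


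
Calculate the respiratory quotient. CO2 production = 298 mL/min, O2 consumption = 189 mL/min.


RQ = VCO2 / VO2
RQ = 298 / 189
RQ = 1.577


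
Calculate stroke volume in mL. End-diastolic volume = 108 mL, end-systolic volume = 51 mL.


SV = EDV - ESV
SV = 108 - 51
SV = 57 mL


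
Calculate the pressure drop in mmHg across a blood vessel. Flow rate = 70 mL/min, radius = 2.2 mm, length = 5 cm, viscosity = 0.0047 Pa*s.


dP = 8*mu*L*Q / (pi*r^4)
Q = 70 mL/min = 1.16667e-06 m^3/s
dP = 29.8034 Pa = 29.8034 / 133.322 mmHg = 0.2235 mmHg
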